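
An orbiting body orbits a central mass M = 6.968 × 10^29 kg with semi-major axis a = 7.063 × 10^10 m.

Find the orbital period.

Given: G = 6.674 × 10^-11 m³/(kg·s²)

GM = G · M = 6.674e-11 · 6.968e+29 = 4.65044e+19 m³/s².
Kepler's third law: T = 2π √(a³ / GM).
Substituting a = 7.063e+10 m and GM = 4.65044e+19 m³/s²:
T = 2π √((7.063e+10)³ / 4.65044e+19) s
T ≈ 1.729e+07 s = 200.2 days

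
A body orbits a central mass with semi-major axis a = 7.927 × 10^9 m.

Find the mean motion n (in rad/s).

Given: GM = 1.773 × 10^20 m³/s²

n = √(GM / a³).
n = √(1.773e+20 / (7.927e+09)³) rad/s ≈ 1.887e-05 rad/s.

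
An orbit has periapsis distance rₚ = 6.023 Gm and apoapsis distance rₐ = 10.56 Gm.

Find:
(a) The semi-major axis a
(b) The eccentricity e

Convert to SI: rₚ = 6.023 Gm = 6.023e+09 m; rₐ = 10.56 Gm = 1.056e+10 m.
(a) a = (rₚ + rₐ) / 2 = (6.023e+09 + 1.056e+10) / 2 ≈ 8.292e+09 m = 8.291 Gm.
(b) e = (rₐ − rₚ) / (rₐ + rₚ) = (1.056e+10 − 6.023e+09) / (1.056e+10 + 6.023e+09) ≈ 0.2736.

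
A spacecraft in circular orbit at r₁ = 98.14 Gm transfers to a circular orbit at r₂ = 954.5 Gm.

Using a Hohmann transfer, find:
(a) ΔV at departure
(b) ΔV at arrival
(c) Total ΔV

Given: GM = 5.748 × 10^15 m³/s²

Convert to SI: r₁ = 98.14 Gm = 9.814e+10 m; r₂ = 954.5 Gm = 9.545e+11 m.
Transfer semi-major axis: a_t = (r₁ + r₂)/2 = (9.814e+10 + 9.545e+11)/2 = 5.2632e+11 m.
Circular speeds: v₁ = √(GM/r₁) = 242.011 m/s, v₂ = √(GM/r₂) = 77.6016 m/s.
Transfer speeds (vis-viva v² = GM(2/r − 1/a_t)): v₁ᵗ = 325.911 m/s, v₂ᵗ = 33.5095 m/s.
(a) ΔV₁ = |v₁ᵗ − v₁| ≈ 83.9 m/s = 83.9 m/s.
(b) ΔV₂ = |v₂ − v₂ᵗ| ≈ 44.09 m/s = 44.09 m/s.
(c) ΔV_total = ΔV₁ + ΔV₂ ≈ 128 m/s = 128 m/s.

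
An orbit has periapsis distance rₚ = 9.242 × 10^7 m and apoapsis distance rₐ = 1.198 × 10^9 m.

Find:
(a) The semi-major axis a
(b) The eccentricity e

(a) a = (rₚ + rₐ) / 2 = (9.242e+07 + 1.198e+09) / 2 ≈ 6.452e+08 m = 6.452 × 10^8 m.
(b) e = (rₐ − rₚ) / (rₐ + rₚ) = (1.198e+09 − 9.242e+07) / (1.198e+09 + 9.242e+07) ≈ 0.8568.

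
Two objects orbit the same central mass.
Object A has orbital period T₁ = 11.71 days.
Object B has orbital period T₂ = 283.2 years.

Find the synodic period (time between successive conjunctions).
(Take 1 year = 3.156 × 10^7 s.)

Convert to SI: T₁ = 11.71 days = 1.01174e+06 s; T₂ = 283.2 years = 8.93779e+09 s.
T_syn = |T₁ · T₂ / (T₁ − T₂)|.
T_syn = |1.01174e+06 · 8.93779e+09 / (1.01174e+06 − 8.93779e+09)| s ≈ 1.012e+06 s = 11.71 days.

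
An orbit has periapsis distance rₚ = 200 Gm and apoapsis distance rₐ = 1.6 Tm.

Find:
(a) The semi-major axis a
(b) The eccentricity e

Convert to SI: rₚ = 200 Gm = 2e+11 m; rₐ = 1.6 Tm = 1.6e+12 m.
(a) a = (rₚ + rₐ) / 2 = (2e+11 + 1.6e+12) / 2 ≈ 9e+11 m = 900 Gm.
(b) e = (rₐ − rₚ) / (rₐ + rₚ) = (1.6e+12 − 2e+11) / (1.6e+12 + 2e+11) ≈ 0.7778.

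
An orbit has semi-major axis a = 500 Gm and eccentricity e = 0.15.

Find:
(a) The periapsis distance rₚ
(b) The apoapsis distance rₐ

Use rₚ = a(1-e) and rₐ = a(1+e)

Convert to SI: a = 500 Gm = 5e+11 m.
(a) rₚ = a(1 − e) = 5e+11 · (1 − 0.15) = 5e+11 · 0.85 ≈ 4.25e+11 m = 425 Gm.
(b) rₐ = a(1 + e) = 5e+11 · (1 + 0.15) = 5e+11 · 1.15 ≈ 5.75e+11 m = 575 Gm.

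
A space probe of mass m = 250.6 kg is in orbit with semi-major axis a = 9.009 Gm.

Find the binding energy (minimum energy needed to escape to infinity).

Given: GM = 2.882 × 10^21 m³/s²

Convert to SI: a = 9.009 Gm = 9.009e+09 m.
Total orbital energy is E = −GMm/(2a); binding energy is E_bind = −E = GMm/(2a).
E_bind = 2.882e+21 · 250.6 / (2 · 9.009e+09) J ≈ 4.008e+13 J = 40.08 TJ.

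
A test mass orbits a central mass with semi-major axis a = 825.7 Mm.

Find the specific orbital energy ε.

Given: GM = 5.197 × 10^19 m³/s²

Convert to SI: a = 825.7 Mm = 8.257e+08 m.
ε = −GM / (2a).
ε = −5.197e+19 / (2 · 8.257e+08) J/kg ≈ -3.147e+10 J/kg = -31.47 GJ/kg.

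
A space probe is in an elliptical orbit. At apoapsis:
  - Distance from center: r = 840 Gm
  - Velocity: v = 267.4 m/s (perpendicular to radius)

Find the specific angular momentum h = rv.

Convert to SI: r = 840 Gm = 8.4e+11 m.
With v perpendicular to r, h = r · v.
h = 8.4e+11 · 267.4 m²/s ≈ 2.246e+14 m²/s.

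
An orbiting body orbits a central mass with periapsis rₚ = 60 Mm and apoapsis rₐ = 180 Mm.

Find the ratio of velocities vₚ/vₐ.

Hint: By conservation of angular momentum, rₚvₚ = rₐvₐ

Convert to SI: rₚ = 60 Mm = 6e+07 m; rₐ = 180 Mm = 1.8e+08 m.
Conservation of angular momentum gives rₚvₚ = rₐvₐ, so vₚ/vₐ = rₐ/rₚ.
vₚ/vₐ = 1.8e+08 / 6e+07 ≈ 3.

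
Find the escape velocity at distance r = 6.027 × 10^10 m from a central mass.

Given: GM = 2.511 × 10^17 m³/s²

Escape velocity comes from setting total energy to zero: ½v² − GM/r = 0 ⇒ v_esc = √(2GM / r).
v_esc = √(2 · 2.511e+17 / 6.027e+10) m/s ≈ 2887 m/s = 2.887 km/s.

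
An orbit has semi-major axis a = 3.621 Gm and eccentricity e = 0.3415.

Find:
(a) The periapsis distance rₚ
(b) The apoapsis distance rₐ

Convert to SI: a = 3.621 Gm = 3.621e+09 m.
(a) rₚ = a(1 − e) = 3.621e+09 · (1 − 0.3415) = 3.621e+09 · 0.6585 ≈ 2.384e+09 m = 2.384 Gm.
(b) rₐ = a(1 + e) = 3.621e+09 · (1 + 0.3415) = 3.621e+09 · 1.3415 ≈ 4.858e+09 m = 4.858 Gm.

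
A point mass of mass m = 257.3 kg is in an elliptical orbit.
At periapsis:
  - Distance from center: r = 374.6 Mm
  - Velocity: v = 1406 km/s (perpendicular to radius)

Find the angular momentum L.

Convert to SI: r = 374.6 Mm = 3.746e+08 m; v = 1406 km/s = 1.406e+06 m/s.
Since v is perpendicular to r, L = m · v · r.
L = 257.3 · 1.406e+06 · 3.746e+08 kg·m²/s ≈ 1.355e+17 kg·m²/s.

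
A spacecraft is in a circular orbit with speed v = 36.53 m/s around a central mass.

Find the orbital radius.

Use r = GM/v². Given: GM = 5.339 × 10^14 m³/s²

For a circular orbit, v² = GM / r, so r = GM / v².
r = 5.339e+14 / (36.53)² m ≈ 4.001e+11 m = 400.1 Gm.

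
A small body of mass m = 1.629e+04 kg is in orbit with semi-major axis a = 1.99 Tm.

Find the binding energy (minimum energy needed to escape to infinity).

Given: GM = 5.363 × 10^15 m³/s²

Convert to SI: a = 1.99 Tm = 1.99e+12 m.
Total orbital energy is E = −GMm/(2a); binding energy is E_bind = −E = GMm/(2a).
E_bind = 5.363e+15 · 1.629e+04 / (2 · 1.99e+12) J ≈ 2.195e+07 J = 21.95 MJ.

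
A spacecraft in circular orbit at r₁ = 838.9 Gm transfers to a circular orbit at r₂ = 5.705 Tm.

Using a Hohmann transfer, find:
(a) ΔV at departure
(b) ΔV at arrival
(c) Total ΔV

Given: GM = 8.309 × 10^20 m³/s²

Convert to SI: r₁ = 838.9 Gm = 8.389e+11 m; r₂ = 5.705 Tm = 5.705e+12 m.
Transfer semi-major axis: a_t = (r₁ + r₂)/2 = (8.389e+11 + 5.705e+12)/2 = 3.27195e+12 m.
Circular speeds: v₁ = √(GM/r₁) = 31471.6 m/s, v₂ = √(GM/r₂) = 12068.3 m/s.
Transfer speeds (vis-viva v² = GM(2/r − 1/a_t)): v₁ᵗ = 41557 m/s, v₂ᵗ = 6110.8 m/s.
(a) ΔV₁ = |v₁ᵗ − v₁| ≈ 1.009e+04 m/s = 10.09 km/s.
(b) ΔV₂ = |v₂ − v₂ᵗ| ≈ 5958 m/s = 5.958 km/s.
(c) ΔV_total = ΔV₁ + ΔV₂ ≈ 1.604e+04 m/s = 16.04 km/s.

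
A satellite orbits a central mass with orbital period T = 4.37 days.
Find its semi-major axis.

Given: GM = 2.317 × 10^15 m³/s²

Convert to SI: T = 4.37 days = 377568 s.
Invert Kepler's third law: a = (GM · T² / (4π²))^(1/3).
Substituting T = 377568 s and GM = 2.317e+15 m³/s²:
a = (2.317e+15 · (377568)² / (4π²))^(1/3) m
a ≈ 2.03e+08 m = 2.03 × 10^8 m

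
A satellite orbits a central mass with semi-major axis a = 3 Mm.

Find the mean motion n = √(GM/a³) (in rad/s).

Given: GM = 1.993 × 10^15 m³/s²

Convert to SI: a = 3 Mm = 3e+06 m.
n = √(GM / a³).
n = √(1.993e+15 / (3e+06)³) rad/s ≈ 0.008592 rad/s.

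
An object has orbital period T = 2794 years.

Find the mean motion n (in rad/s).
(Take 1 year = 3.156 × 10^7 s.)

Convert to SI: T = 2794 years = 8.81786e+10 s.
n = 2π / T.
n = 2π / 8.81786e+10 s ≈ 7.126e-11 rad/s.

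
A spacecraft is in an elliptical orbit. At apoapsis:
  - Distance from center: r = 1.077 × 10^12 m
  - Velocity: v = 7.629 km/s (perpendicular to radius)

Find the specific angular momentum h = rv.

Convert to SI: v = 7.629 km/s = 7629 m/s.
With v perpendicular to r, h = r · v.
h = 1.077e+12 · 7629 m²/s ≈ 8.216e+15 m²/s.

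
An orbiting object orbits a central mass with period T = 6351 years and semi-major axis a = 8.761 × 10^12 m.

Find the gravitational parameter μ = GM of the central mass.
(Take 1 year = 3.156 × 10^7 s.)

Convert to SI: T = 6351 years = 2.00438e+11 s.
GM = 4π² · a³ / T².
GM = 4π² · (8.761e+12)³ / (2.00438e+11)² m³/s² ≈ 6.608e+17 m³/s² = 6.608 × 10^17 m³/s².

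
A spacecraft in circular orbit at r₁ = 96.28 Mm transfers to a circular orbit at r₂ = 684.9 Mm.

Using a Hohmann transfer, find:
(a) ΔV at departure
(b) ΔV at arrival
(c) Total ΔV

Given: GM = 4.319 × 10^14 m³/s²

Convert to SI: r₁ = 96.28 Mm = 9.628e+07 m; r₂ = 684.9 Mm = 6.849e+08 m.
Transfer semi-major axis: a_t = (r₁ + r₂)/2 = (9.628e+07 + 6.849e+08)/2 = 3.9059e+08 m.
Circular speeds: v₁ = √(GM/r₁) = 2117.99 m/s, v₂ = √(GM/r₂) = 794.105 m/s.
Transfer speeds (vis-viva v² = GM(2/r − 1/a_t)): v₁ᵗ = 2804.64 m/s, v₂ᵗ = 394.263 m/s.
(a) ΔV₁ = |v₁ᵗ − v₁| ≈ 686.6 m/s = 686.6 m/s.
(b) ΔV₂ = |v₂ − v₂ᵗ| ≈ 399.8 m/s = 399.8 m/s.
(c) ΔV_total = ΔV₁ + ΔV₂ ≈ 1086 m/s = 1.086 km/s.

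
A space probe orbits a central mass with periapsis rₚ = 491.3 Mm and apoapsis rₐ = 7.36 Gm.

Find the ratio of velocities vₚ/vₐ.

Convert to SI: rₚ = 491.3 Mm = 4.913e+08 m; rₐ = 7.36 Gm = 7.36e+09 m.
Conservation of angular momentum gives rₚvₚ = rₐvₐ, so vₚ/vₐ = rₐ/rₚ.
vₚ/vₐ = 7.36e+09 / 4.913e+08 ≈ 14.98.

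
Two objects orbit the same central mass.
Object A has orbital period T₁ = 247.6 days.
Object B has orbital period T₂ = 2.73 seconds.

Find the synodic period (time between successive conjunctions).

Convert to SI: T₁ = 247.6 days = 2.13926e+07 s.
T_syn = |T₁ · T₂ / (T₁ − T₂)|.
T_syn = |2.13926e+07 · 2.73 / (2.13926e+07 − 2.73)| s ≈ 2.73 s = 2.73 seconds.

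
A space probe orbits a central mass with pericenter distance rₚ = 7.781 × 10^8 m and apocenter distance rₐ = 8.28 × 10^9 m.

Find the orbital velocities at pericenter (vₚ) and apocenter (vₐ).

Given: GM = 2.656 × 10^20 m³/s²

Use the vis-viva equation v² = GM(2/r − 1/a) with a = (rₚ + rₐ)/2 = (7.781e+08 + 8.28e+09)/2 = 4.52905e+09 m.
vₚ = √(GM · (2/rₚ − 1/a)) = √(2.656e+20 · (2/7.781e+08 − 1/4.52905e+09)) m/s ≈ 7.9e+05 m/s = 790 km/s.
vₐ = √(GM · (2/rₐ − 1/a)) = √(2.656e+20 · (2/8.28e+09 − 1/4.52905e+09)) m/s ≈ 7.424e+04 m/s = 74.24 km/s.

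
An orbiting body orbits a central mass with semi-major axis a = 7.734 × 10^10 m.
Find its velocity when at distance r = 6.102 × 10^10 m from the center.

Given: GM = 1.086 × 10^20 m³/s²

Vis-viva: v = √(GM · (2/r − 1/a)).
2/r − 1/a = 2/6.102e+10 − 1/7.734e+10 = 1.98462e-11 m⁻¹.
v = √(1.086e+20 · 1.98462e-11) m/s ≈ 4.643e+04 m/s = 46.43 km/s.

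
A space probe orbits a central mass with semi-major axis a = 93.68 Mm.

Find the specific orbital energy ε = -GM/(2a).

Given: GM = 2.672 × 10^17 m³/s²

Convert to SI: a = 93.68 Mm = 9.368e+07 m.
ε = −GM / (2a).
ε = −2.672e+17 / (2 · 9.368e+07) J/kg ≈ -1.426e+09 J/kg = -1.426 GJ/kg.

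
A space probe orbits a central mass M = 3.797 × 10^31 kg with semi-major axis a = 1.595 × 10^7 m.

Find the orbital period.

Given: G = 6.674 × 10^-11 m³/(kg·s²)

GM = G · M = 6.674e-11 · 3.797e+31 = 2.53412e+21 m³/s².
Kepler's third law: T = 2π √(a³ / GM).
Substituting a = 1.595e+07 m and GM = 2.53412e+21 m³/s²:
T = 2π √((1.595e+07)³ / 2.53412e+21) s
T ≈ 7.951 s = 7.951 seconds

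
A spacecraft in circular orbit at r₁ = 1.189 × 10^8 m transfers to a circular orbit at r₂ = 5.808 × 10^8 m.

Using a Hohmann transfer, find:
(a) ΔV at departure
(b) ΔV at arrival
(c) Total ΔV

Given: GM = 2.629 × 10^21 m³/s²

Transfer semi-major axis: a_t = (r₁ + r₂)/2 = (1.189e+08 + 5.808e+08)/2 = 3.4985e+08 m.
Circular speeds: v₁ = √(GM/r₁) = 4.70224e+06 m/s, v₂ = √(GM/r₂) = 2.12756e+06 m/s.
Transfer speeds (vis-viva v² = GM(2/r − 1/a_t)): v₁ᵗ = 6.05866e+06 m/s, v₂ᵗ = 1.24031e+06 m/s.
(a) ΔV₁ = |v₁ᵗ − v₁| ≈ 1.356e+06 m/s = 1356 km/s.
(b) ΔV₂ = |v₂ − v₂ᵗ| ≈ 8.872e+05 m/s = 887.2 km/s.
(c) ΔV_total = ΔV₁ + ΔV₂ ≈ 2.244e+06 m/s = 2244 km/s.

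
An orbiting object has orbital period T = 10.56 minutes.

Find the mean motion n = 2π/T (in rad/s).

Convert to SI: T = 10.56 minutes = 633.6 s.
n = 2π / T.
n = 2π / 633.6 s ≈ 0.009917 rad/s.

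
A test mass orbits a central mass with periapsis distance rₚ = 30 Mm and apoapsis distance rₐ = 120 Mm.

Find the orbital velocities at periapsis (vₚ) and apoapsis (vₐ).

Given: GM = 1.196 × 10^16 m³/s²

Convert to SI: rₚ = 30 Mm = 3e+07 m; rₐ = 120 Mm = 1.2e+08 m.
Use the vis-viva equation v² = GM(2/r − 1/a) with a = (rₚ + rₐ)/2 = (3e+07 + 1.2e+08)/2 = 7.5e+07 m.
vₚ = √(GM · (2/rₚ − 1/a)) = √(1.196e+16 · (2/3e+07 − 1/7.5e+07)) m/s ≈ 2.526e+04 m/s = 25.26 km/s.
vₐ = √(GM · (2/rₐ − 1/a)) = √(1.196e+16 · (2/1.2e+08 − 1/7.5e+07)) m/s ≈ 6314 m/s = 6.314 km/s.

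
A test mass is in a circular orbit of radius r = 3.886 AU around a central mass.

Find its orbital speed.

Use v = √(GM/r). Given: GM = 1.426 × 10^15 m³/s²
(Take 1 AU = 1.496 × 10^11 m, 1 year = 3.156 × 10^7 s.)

Convert to SI: r = 3.886 AU = 5.81346e+11 m.
For a circular orbit, gravity supplies the centripetal force, so v = √(GM / r).
v = √(1.426e+15 / 5.81346e+11) m/s ≈ 49.53 m/s = 0.01045 AU/year.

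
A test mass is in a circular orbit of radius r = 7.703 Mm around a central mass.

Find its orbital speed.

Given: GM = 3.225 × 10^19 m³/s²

Convert to SI: r = 7.703 Mm = 7.703e+06 m.
For a circular orbit, gravity supplies the centripetal force, so v = √(GM / r).
v = √(3.225e+19 / 7.703e+06) m/s ≈ 2.046e+06 m/s = 2046 km/s.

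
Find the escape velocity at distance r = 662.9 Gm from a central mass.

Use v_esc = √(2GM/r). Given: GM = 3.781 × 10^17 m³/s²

Convert to SI: r = 662.9 Gm = 6.629e+11 m.
Escape velocity comes from setting total energy to zero: ½v² − GM/r = 0 ⇒ v_esc = √(2GM / r).
v_esc = √(2 · 3.781e+17 / 6.629e+11) m/s ≈ 1068 m/s = 1.068 km/s.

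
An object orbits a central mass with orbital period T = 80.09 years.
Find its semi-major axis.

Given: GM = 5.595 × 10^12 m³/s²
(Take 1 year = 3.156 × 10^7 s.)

Convert to SI: T = 80.09 years = 2.52764e+09 s.
Invert Kepler's third law: a = (GM · T² / (4π²))^(1/3).
Substituting T = 2.52764e+09 s and GM = 5.595e+12 m³/s²:
a = (5.595e+12 · (2.52764e+09)² / (4π²))^(1/3) m
a ≈ 9.674e+09 m = 9.674 × 10^9 m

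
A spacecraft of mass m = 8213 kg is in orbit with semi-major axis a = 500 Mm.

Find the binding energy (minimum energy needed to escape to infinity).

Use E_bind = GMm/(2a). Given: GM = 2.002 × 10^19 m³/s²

Convert to SI: a = 500 Mm = 5e+08 m.
Total orbital energy is E = −GMm/(2a); binding energy is E_bind = −E = GMm/(2a).
E_bind = 2.002e+19 · 8213 / (2 · 5e+08) J ≈ 1.644e+14 J = 164.4 TJ.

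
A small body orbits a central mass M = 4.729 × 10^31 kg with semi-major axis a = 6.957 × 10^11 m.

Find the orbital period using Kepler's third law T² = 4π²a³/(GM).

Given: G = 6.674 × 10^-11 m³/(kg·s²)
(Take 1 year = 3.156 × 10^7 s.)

GM = G · M = 6.674e-11 · 4.729e+31 = 3.15613e+21 m³/s².
Kepler's third law: T = 2π √(a³ / GM).
Substituting a = 6.957e+11 m and GM = 3.15613e+21 m³/s²:
T = 2π √((6.957e+11)³ / 3.15613e+21) s
T ≈ 6.49e+07 s = 2.056 years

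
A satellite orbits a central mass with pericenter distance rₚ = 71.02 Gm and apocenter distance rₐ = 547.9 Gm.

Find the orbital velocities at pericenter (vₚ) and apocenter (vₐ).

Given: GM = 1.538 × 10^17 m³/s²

Convert to SI: rₚ = 71.02 Gm = 7.102e+10 m; rₐ = 547.9 Gm = 5.479e+11 m.
Use the vis-viva equation v² = GM(2/r − 1/a) with a = (rₚ + rₐ)/2 = (7.102e+10 + 5.479e+11)/2 = 3.0946e+11 m.
vₚ = √(GM · (2/rₚ − 1/a)) = √(1.538e+17 · (2/7.102e+10 − 1/3.0946e+11)) m/s ≈ 1958 m/s = 1.958 km/s.
vₐ = √(GM · (2/rₐ − 1/a)) = √(1.538e+17 · (2/5.479e+11 − 1/3.0946e+11)) m/s ≈ 253.8 m/s = 253.8 m/s.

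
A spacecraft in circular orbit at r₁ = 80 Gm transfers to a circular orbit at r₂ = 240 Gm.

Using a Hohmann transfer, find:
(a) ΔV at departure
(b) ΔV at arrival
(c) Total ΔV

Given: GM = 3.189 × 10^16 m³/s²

Convert to SI: r₁ = 80 Gm = 8e+10 m; r₂ = 240 Gm = 2.4e+11 m.
Transfer semi-major axis: a_t = (r₁ + r₂)/2 = (8e+10 + 2.4e+11)/2 = 1.6e+11 m.
Circular speeds: v₁ = √(GM/r₁) = 631.368 m/s, v₂ = √(GM/r₂) = 364.52 m/s.
Transfer speeds (vis-viva v² = GM(2/r − 1/a_t)): v₁ᵗ = 773.264 m/s, v₂ᵗ = 257.755 m/s.
(a) ΔV₁ = |v₁ᵗ − v₁| ≈ 141.9 m/s = 141.9 m/s.
(b) ΔV₂ = |v₂ − v₂ᵗ| ≈ 106.8 m/s = 106.8 m/s.
(c) ΔV_total = ΔV₁ + ΔV₂ ≈ 248.7 m/s = 248.7 m/s.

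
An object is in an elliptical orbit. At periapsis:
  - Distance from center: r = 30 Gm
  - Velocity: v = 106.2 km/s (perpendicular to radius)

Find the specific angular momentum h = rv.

Convert to SI: r = 30 Gm = 3e+10 m; v = 106.2 km/s = 106200 m/s.
With v perpendicular to r, h = r · v.
h = 3e+10 · 106200 m²/s ≈ 3.186e+15 m²/s.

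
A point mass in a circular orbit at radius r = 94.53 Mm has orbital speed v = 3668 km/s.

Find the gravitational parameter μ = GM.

Convert to SI: r = 94.53 Mm = 9.453e+07 m; v = 3668 km/s = 3.668e+06 m/s.
For a circular orbit v² = GM/r, so GM = v² · r.
GM = (3.668e+06)² · 9.453e+07 m³/s² ≈ 1.272e+21 m³/s² = 1.272 × 10^21 m³/s².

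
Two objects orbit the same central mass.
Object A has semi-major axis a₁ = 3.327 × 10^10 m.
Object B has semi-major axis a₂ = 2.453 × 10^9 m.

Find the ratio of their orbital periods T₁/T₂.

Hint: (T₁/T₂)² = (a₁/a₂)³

From Kepler's third law, (T₁/T₂)² = (a₁/a₂)³, so T₁/T₂ = (a₁/a₂)^(3/2).
a₁/a₂ = 3.327e+10 / 2.453e+09 = 13.563.
T₁/T₂ = (13.563)^(3/2) ≈ 49.95.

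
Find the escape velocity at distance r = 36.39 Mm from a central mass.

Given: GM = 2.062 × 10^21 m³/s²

Convert to SI: r = 36.39 Mm = 3.639e+07 m.
Escape velocity comes from setting total energy to zero: ½v² − GM/r = 0 ⇒ v_esc = √(2GM / r).
v_esc = √(2 · 2.062e+21 / 3.639e+07) m/s ≈ 1.065e+07 m/s = 1.065e+04 km/s.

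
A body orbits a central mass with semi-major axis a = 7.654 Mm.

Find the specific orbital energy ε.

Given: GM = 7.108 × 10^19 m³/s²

Convert to SI: a = 7.654 Mm = 7.654e+06 m.
ε = −GM / (2a).
ε = −7.108e+19 / (2 · 7.654e+06) J/kg ≈ -4.643e+12 J/kg = -4643 GJ/kg.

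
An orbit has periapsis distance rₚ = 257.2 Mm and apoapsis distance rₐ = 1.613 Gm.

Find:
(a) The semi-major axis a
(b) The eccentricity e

Convert to SI: rₚ = 257.2 Mm = 2.572e+08 m; rₐ = 1.613 Gm = 1.613e+09 m.
(a) a = (rₚ + rₐ) / 2 = (2.572e+08 + 1.613e+09) / 2 ≈ 9.351e+08 m = 935.1 Mm.
(b) e = (rₐ − rₚ) / (rₐ + rₚ) = (1.613e+09 − 2.572e+08) / (1.613e+09 + 2.572e+08) ≈ 0.7249.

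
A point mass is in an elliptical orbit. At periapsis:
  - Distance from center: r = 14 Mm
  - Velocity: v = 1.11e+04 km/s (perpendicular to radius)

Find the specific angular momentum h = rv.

Convert to SI: r = 14 Mm = 1.4e+07 m; v = 1.11e+04 km/s = 1.11e+07 m/s.
With v perpendicular to r, h = r · v.
h = 1.4e+07 · 1.11e+07 m²/s ≈ 1.554e+14 m²/s.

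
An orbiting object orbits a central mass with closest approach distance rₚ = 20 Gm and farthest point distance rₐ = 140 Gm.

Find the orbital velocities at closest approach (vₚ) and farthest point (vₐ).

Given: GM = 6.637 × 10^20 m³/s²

Convert to SI: rₚ = 20 Gm = 2e+10 m; rₐ = 140 Gm = 1.4e+11 m.
Use the vis-viva equation v² = GM(2/r − 1/a) with a = (rₚ + rₐ)/2 = (2e+10 + 1.4e+11)/2 = 8e+10 m.
vₚ = √(GM · (2/rₚ − 1/a)) = √(6.637e+20 · (2/2e+10 − 1/8e+10)) m/s ≈ 2.41e+05 m/s = 241 km/s.
vₐ = √(GM · (2/rₐ − 1/a)) = √(6.637e+20 · (2/1.4e+11 − 1/8e+10)) m/s ≈ 3.443e+04 m/s = 34.43 km/s.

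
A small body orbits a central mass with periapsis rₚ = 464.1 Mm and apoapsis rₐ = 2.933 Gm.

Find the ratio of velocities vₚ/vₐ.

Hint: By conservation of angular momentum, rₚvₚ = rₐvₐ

Convert to SI: rₚ = 464.1 Mm = 4.641e+08 m; rₐ = 2.933 Gm = 2.933e+09 m.
Conservation of angular momentum gives rₚvₚ = rₐvₐ, so vₚ/vₐ = rₐ/rₚ.
vₚ/vₐ = 2.933e+09 / 4.641e+08 ≈ 6.32.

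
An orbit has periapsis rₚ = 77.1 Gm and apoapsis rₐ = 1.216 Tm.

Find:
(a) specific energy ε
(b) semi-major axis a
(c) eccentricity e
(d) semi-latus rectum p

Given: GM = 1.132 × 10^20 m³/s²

Convert to SI: rₚ = 77.1 Gm = 7.71e+10 m; rₐ = 1.216 Tm = 1.216e+12 m.
(a) With a = (rₚ + rₐ)/2 = 6.4655e+11 m, ε = −GM/(2a) = −1.132e+20/(2 · 6.4655e+11) J/kg ≈ -8.754e+07 J/kg
(b) a = (rₚ + rₐ)/2 = (7.71e+10 + 1.216e+12)/2 ≈ 6.466e+11 m
(c) e = (rₐ − rₚ)/(rₐ + rₚ) = (1.216e+12 − 7.71e+10)/(1.216e+12 + 7.71e+10) ≈ 0.8808
(d) From a = (rₚ + rₐ)/2 = 6.4655e+11 m and e = (rₐ − rₚ)/(rₐ + rₚ) = 0.880752, p = a(1 − e²) = 6.4655e+11 · (1 − (0.880752)²) ≈ 1.45e+11 m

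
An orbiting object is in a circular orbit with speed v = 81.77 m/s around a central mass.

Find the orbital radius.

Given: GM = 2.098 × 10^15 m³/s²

For a circular orbit, v² = GM / r, so r = GM / v².
r = 2.098e+15 / (81.77)² m ≈ 3.138e+11 m = 3.138 × 10^11 m.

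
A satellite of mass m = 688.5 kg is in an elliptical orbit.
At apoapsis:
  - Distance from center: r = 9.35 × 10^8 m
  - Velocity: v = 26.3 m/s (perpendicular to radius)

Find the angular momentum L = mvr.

Since v is perpendicular to r, L = m · v · r.
L = 688.5 · 26.3 · 9.35e+08 kg·m²/s ≈ 1.693e+13 kg·m²/s.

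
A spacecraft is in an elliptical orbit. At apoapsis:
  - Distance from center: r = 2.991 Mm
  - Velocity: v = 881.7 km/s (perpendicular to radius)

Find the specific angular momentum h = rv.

Convert to SI: r = 2.991 Mm = 2.991e+06 m; v = 881.7 km/s = 881700 m/s.
With v perpendicular to r, h = r · v.
h = 2.991e+06 · 881700 m²/s ≈ 2.637e+12 m²/s.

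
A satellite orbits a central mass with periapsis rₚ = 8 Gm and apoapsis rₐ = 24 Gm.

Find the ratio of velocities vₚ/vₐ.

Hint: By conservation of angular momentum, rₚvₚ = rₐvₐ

Convert to SI: rₚ = 8 Gm = 8e+09 m; rₐ = 24 Gm = 2.4e+10 m.
Conservation of angular momentum gives rₚvₚ = rₐvₐ, so vₚ/vₐ = rₐ/rₚ.
vₚ/vₐ = 2.4e+10 / 8e+09 ≈ 3.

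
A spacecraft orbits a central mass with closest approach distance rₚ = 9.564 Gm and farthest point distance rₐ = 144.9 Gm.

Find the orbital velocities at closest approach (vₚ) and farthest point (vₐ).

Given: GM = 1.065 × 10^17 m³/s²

Convert to SI: rₚ = 9.564 Gm = 9.564e+09 m; rₐ = 144.9 Gm = 1.449e+11 m.
Use the vis-viva equation v² = GM(2/r − 1/a) with a = (rₚ + rₐ)/2 = (9.564e+09 + 1.449e+11)/2 = 7.7232e+10 m.
vₚ = √(GM · (2/rₚ − 1/a)) = √(1.065e+17 · (2/9.564e+09 − 1/7.7232e+10)) m/s ≈ 4571 m/s = 4.571 km/s.
vₐ = √(GM · (2/rₐ − 1/a)) = √(1.065e+17 · (2/1.449e+11 − 1/7.7232e+10)) m/s ≈ 301.7 m/s = 301.7 m/s.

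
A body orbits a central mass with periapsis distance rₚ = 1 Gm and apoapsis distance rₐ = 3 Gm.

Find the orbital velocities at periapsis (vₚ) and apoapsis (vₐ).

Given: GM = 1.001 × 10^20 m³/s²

Convert to SI: rₚ = 1 Gm = 1e+09 m; rₐ = 3 Gm = 3e+09 m.
Use the vis-viva equation v² = GM(2/r − 1/a) with a = (rₚ + rₐ)/2 = (1e+09 + 3e+09)/2 = 2e+09 m.
vₚ = √(GM · (2/rₚ − 1/a)) = √(1.001e+20 · (2/1e+09 − 1/2e+09)) m/s ≈ 3.875e+05 m/s = 387.5 km/s.
vₐ = √(GM · (2/rₐ − 1/a)) = √(1.001e+20 · (2/3e+09 − 1/2e+09)) m/s ≈ 1.292e+05 m/s = 129.2 km/s.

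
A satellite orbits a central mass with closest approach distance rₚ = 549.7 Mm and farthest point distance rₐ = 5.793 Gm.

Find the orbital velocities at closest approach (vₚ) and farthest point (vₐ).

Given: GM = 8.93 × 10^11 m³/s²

Convert to SI: rₚ = 549.7 Mm = 5.497e+08 m; rₐ = 5.793 Gm = 5.793e+09 m.
Use the vis-viva equation v² = GM(2/r − 1/a) with a = (rₚ + rₐ)/2 = (5.497e+08 + 5.793e+09)/2 = 3.17135e+09 m.
vₚ = √(GM · (2/rₚ − 1/a)) = √(8.93e+11 · (2/5.497e+08 − 1/3.17135e+09)) m/s ≈ 54.47 m/s = 54.47 m/s.
vₐ = √(GM · (2/rₐ − 1/a)) = √(8.93e+11 · (2/5.793e+09 − 1/3.17135e+09)) m/s ≈ 5.169 m/s = 5.169 m/s.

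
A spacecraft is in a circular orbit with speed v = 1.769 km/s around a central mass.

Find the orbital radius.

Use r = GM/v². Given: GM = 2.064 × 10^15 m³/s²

Convert to SI: v = 1.769 km/s = 1769 m/s.
For a circular orbit, v² = GM / r, so r = GM / v².
r = 2.064e+15 / (1769)² m ≈ 6.596e+08 m = 6.596 × 10^8 m.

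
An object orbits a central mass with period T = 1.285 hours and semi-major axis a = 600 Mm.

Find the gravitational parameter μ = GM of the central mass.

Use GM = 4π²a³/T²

Convert to SI: T = 1.285 hours = 4626 s; a = 600 Mm = 6e+08 m.
GM = 4π² · a³ / T².
GM = 4π² · (6e+08)³ / (4626)² m³/s² ≈ 3.985e+20 m³/s² = 3.985 × 10^20 m³/s².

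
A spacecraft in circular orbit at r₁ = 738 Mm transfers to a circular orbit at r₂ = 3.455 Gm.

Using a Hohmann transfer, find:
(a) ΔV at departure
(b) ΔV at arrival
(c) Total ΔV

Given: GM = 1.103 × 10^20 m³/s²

Convert to SI: r₁ = 738 Mm = 7.38e+08 m; r₂ = 3.455 Gm = 3.455e+09 m.
Transfer semi-major axis: a_t = (r₁ + r₂)/2 = (7.38e+08 + 3.455e+09)/2 = 2.0965e+09 m.
Circular speeds: v₁ = √(GM/r₁) = 386598 m/s, v₂ = √(GM/r₂) = 178675 m/s.
Transfer speeds (vis-viva v² = GM(2/r − 1/a_t)): v₁ᵗ = 496291 m/s, v₂ᵗ = 106009 m/s.
(a) ΔV₁ = |v₁ᵗ − v₁| ≈ 1.097e+05 m/s = 109.7 km/s.
(b) ΔV₂ = |v₂ − v₂ᵗ| ≈ 7.267e+04 m/s = 72.67 km/s.
(c) ΔV_total = ΔV₁ + ΔV₂ ≈ 1.824e+05 m/s = 182.4 km/s.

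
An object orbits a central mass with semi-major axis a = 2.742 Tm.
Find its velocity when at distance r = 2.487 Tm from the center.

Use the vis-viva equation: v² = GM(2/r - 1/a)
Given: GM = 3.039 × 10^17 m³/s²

Convert to SI: a = 2.742 Tm = 2.742e+12 m; r = 2.487 Tm = 2.487e+12 m.
Vis-viva: v = √(GM · (2/r − 1/a)).
2/r − 1/a = 2/2.487e+12 − 1/2.742e+12 = 4.39484e-13 m⁻¹.
v = √(3.039e+17 · 4.39484e-13) m/s ≈ 365.5 m/s = 365.5 m/s.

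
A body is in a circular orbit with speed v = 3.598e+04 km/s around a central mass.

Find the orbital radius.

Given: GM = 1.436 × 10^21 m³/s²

Convert to SI: v = 3.598e+04 km/s = 3.598e+07 m/s.
For a circular orbit, v² = GM / r, so r = GM / v².
r = 1.436e+21 / (3.598e+07)² m ≈ 1.109e+06 m = 1.109 × 10^6 m.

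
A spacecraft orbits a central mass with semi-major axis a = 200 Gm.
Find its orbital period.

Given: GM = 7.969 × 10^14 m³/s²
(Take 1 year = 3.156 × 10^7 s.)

Convert to SI: a = 200 Gm = 2e+11 m.
Kepler's third law: T = 2π √(a³ / GM).
Substituting a = 2e+11 m and GM = 7.969e+14 m³/s²:
T = 2π √((2e+11)³ / 7.969e+14) s
T ≈ 1.991e+10 s = 630.8 years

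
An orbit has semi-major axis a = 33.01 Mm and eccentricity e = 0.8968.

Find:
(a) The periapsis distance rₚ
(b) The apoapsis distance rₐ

Convert to SI: a = 33.01 Mm = 3.301e+07 m.
(a) rₚ = a(1 − e) = 3.301e+07 · (1 − 0.8968) = 3.301e+07 · 0.1032 ≈ 3.407e+06 m = 3.407 Mm.
(b) rₐ = a(1 + e) = 3.301e+07 · (1 + 0.8968) = 3.301e+07 · 1.8968 ≈ 6.261e+07 m = 62.61 Mm.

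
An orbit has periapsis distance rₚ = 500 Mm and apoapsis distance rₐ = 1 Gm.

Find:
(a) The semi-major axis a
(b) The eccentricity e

Convert to SI: rₚ = 500 Mm = 5e+08 m; rₐ = 1 Gm = 1e+09 m.
(a) a = (rₚ + rₐ) / 2 = (5e+08 + 1e+09) / 2 ≈ 7.5e+08 m = 750 Mm.
(b) e = (rₐ − rₚ) / (rₐ + rₚ) = (1e+09 − 5e+08) / (1e+09 + 5e+08) ≈ 0.3333.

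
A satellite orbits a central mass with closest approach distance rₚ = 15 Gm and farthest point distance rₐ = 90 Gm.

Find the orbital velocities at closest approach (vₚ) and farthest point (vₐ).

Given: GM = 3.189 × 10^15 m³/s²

Convert to SI: rₚ = 15 Gm = 1.5e+10 m; rₐ = 90 Gm = 9e+10 m.
Use the vis-viva equation v² = GM(2/r − 1/a) with a = (rₚ + rₐ)/2 = (1.5e+10 + 9e+10)/2 = 5.25e+10 m.
vₚ = √(GM · (2/rₚ − 1/a)) = √(3.189e+15 · (2/1.5e+10 − 1/5.25e+10)) m/s ≈ 603.7 m/s = 603.7 m/s.
vₐ = √(GM · (2/rₐ − 1/a)) = √(3.189e+15 · (2/9e+10 − 1/5.25e+10)) m/s ≈ 100.6 m/s = 100.6 m/s.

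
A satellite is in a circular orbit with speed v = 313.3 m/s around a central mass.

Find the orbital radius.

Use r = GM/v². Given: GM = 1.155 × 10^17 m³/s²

For a circular orbit, v² = GM / r, so r = GM / v².
r = 1.155e+17 / (313.3)² m ≈ 1.177e+12 m = 1.177 × 10^12 m.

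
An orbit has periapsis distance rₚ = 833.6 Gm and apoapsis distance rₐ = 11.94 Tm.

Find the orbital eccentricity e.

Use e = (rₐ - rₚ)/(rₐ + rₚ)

Convert to SI: rₚ = 833.6 Gm = 8.336e+11 m; rₐ = 11.94 Tm = 1.194e+13 m.
e = (rₐ − rₚ) / (rₐ + rₚ).
e = (1.194e+13 − 8.336e+11) / (1.194e+13 + 8.336e+11) = 1.11064e+13 / 1.27736e+13 ≈ 0.8695.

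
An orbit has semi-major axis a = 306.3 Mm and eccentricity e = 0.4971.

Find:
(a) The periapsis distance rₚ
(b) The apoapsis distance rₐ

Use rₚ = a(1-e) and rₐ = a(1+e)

Convert to SI: a = 306.3 Mm = 3.063e+08 m.
(a) rₚ = a(1 − e) = 3.063e+08 · (1 − 0.4971) = 3.063e+08 · 0.5029 ≈ 1.54e+08 m = 154 Mm.
(b) rₐ = a(1 + e) = 3.063e+08 · (1 + 0.4971) = 3.063e+08 · 1.4971 ≈ 4.586e+08 m = 458.6 Mm.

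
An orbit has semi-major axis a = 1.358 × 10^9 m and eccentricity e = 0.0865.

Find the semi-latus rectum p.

p = a (1 − e²).
p = 1.358e+09 · (1 − (0.0865)²) = 1.358e+09 · 0.992518 ≈ 1.348e+09 m = 1.348 × 10^9 m.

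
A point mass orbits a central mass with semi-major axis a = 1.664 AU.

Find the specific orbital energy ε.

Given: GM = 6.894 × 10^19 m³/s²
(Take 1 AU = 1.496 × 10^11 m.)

Convert to SI: a = 1.664 AU = 2.48934e+11 m.
ε = −GM / (2a).
ε = −6.894e+19 / (2 · 2.48934e+11) J/kg ≈ -1.385e+08 J/kg = -138.5 MJ/kg.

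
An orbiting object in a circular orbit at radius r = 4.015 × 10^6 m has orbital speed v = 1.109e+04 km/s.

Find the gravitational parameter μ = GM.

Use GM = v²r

Convert to SI: v = 1.109e+04 km/s = 1.109e+07 m/s.
For a circular orbit v² = GM/r, so GM = v² · r.
GM = (1.109e+07)² · 4.015e+06 m³/s² ≈ 4.938e+20 m³/s² = 4.938 × 10^20 m³/s².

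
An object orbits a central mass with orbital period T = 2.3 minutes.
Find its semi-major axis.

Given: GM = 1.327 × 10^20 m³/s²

Convert to SI: T = 2.3 minutes = 138 s.
Invert Kepler's third law: a = (GM · T² / (4π²))^(1/3).
Substituting T = 138 s and GM = 1.327e+20 m³/s²:
a = (1.327e+20 · (138)² / (4π²))^(1/3) m
a ≈ 4e+07 m = 40 Mm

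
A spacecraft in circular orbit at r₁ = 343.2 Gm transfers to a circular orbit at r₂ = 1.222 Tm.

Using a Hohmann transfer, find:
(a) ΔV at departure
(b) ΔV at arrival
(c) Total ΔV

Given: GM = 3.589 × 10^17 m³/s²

Convert to SI: r₁ = 343.2 Gm = 3.432e+11 m; r₂ = 1.222 Tm = 1.222e+12 m.
Transfer semi-major axis: a_t = (r₁ + r₂)/2 = (3.432e+11 + 1.222e+12)/2 = 7.826e+11 m.
Circular speeds: v₁ = √(GM/r₁) = 1022.62 m/s, v₂ = √(GM/r₂) = 541.94 m/s.
Transfer speeds (vis-viva v² = GM(2/r − 1/a_t)): v₁ᵗ = 1277.85 m/s, v₂ᵗ = 358.885 m/s.
(a) ΔV₁ = |v₁ᵗ − v₁| ≈ 255.2 m/s = 255.2 m/s.
(b) ΔV₂ = |v₂ − v₂ᵗ| ≈ 183.1 m/s = 183.1 m/s.
(c) ΔV_total = ΔV₁ + ΔV₂ ≈ 438.3 m/s = 438.3 m/s.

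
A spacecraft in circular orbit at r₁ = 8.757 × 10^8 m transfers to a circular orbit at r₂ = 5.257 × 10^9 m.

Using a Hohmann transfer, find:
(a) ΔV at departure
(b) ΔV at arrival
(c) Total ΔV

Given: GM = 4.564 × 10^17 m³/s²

Transfer semi-major axis: a_t = (r₁ + r₂)/2 = (8.757e+08 + 5.257e+09)/2 = 3.06635e+09 m.
Circular speeds: v₁ = √(GM/r₁) = 22829.4 m/s, v₂ = √(GM/r₂) = 9317.59 m/s.
Transfer speeds (vis-viva v² = GM(2/r − 1/a_t)): v₁ᵗ = 29891.9 m/s, v₂ᵗ = 4979.33 m/s.
(a) ΔV₁ = |v₁ᵗ − v₁| ≈ 7062 m/s = 7.062 km/s.
(b) ΔV₂ = |v₂ − v₂ᵗ| ≈ 4338 m/s = 4.338 km/s.
(c) ΔV_total = ΔV₁ + ΔV₂ ≈ 1.14e+04 m/s = 11.4 km/s.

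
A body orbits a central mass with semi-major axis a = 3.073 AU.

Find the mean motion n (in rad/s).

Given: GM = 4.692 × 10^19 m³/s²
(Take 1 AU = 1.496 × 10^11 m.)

Convert to SI: a = 3.073 AU = 4.59721e+11 m.
n = √(GM / a³).
n = √(4.692e+19 / (4.59721e+11)³) rad/s ≈ 2.198e-08 rad/s.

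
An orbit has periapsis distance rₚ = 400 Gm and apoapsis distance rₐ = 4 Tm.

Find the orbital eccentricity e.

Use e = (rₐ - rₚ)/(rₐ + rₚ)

Convert to SI: rₚ = 400 Gm = 4e+11 m; rₐ = 4 Tm = 4e+12 m.
e = (rₐ − rₚ) / (rₐ + rₚ).
e = (4e+12 − 4e+11) / (4e+12 + 4e+11) = 3.6e+12 / 4.4e+12 ≈ 0.8182.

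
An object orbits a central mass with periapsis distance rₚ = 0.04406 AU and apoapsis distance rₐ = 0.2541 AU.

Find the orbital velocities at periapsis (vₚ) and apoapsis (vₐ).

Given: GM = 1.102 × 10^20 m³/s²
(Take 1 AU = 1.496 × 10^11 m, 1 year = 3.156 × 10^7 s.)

Convert to SI: rₚ = 0.04406 AU = 6.59138e+09 m; rₐ = 0.2541 AU = 3.80134e+10 m.
Use the vis-viva equation v² = GM(2/r − 1/a) with a = (rₚ + rₐ)/2 = (6.59138e+09 + 3.80134e+10)/2 = 2.23024e+10 m.
vₚ = √(GM · (2/rₚ − 1/a)) = √(1.102e+20 · (2/6.59138e+09 − 1/2.23024e+10)) m/s ≈ 1.688e+05 m/s = 35.61 AU/year.
vₐ = √(GM · (2/rₐ − 1/a)) = √(1.102e+20 · (2/3.80134e+10 − 1/2.23024e+10)) m/s ≈ 2.927e+04 m/s = 6.175 AU/year.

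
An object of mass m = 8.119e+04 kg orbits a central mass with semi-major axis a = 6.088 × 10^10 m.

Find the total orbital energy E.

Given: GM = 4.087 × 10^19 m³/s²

E = −GMm / (2a).
E = −4.087e+19 · 8.119e+04 / (2 · 6.088e+10) J ≈ -2.725e+13 J = -27.25 TJ.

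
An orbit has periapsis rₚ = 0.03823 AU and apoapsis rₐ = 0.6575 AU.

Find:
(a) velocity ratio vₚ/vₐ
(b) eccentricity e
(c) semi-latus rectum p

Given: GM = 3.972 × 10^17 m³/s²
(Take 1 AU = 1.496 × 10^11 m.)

Convert to SI: rₚ = 0.03823 AU = 5.71921e+09 m; rₐ = 0.6575 AU = 9.8362e+10 m.
(a) Conservation of angular momentum (rₚvₚ = rₐvₐ) gives vₚ/vₐ = rₐ/rₚ = 9.8362e+10/5.71921e+09 ≈ 17.2
(b) e = (rₐ − rₚ)/(rₐ + rₚ) = (9.8362e+10 − 5.71921e+09)/(9.8362e+10 + 5.71921e+09) ≈ 0.8901
(c) From a = (rₚ + rₐ)/2 = 5.20406e+10 m and e = (rₐ − rₚ)/(rₐ + rₚ) = 0.890101, p = a(1 − e²) = 5.20406e+10 · (1 − (0.890101)²) ≈ 1.081e+10 m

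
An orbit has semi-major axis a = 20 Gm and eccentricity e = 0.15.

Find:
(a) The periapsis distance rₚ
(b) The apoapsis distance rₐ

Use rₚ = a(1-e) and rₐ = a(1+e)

Convert to SI: a = 20 Gm = 2e+10 m.
(a) rₚ = a(1 − e) = 2e+10 · (1 − 0.15) = 2e+10 · 0.85 ≈ 1.7e+10 m = 17 Gm.
(b) rₐ = a(1 + e) = 2e+10 · (1 + 0.15) = 2e+10 · 1.15 ≈ 2.3e+10 m = 23 Gm.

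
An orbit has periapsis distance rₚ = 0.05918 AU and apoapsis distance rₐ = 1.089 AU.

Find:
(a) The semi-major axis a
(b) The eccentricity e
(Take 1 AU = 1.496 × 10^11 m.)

Convert to SI: rₚ = 0.05918 AU = 8.85333e+09 m; rₐ = 1.089 AU = 1.62914e+11 m.
(a) a = (rₚ + rₐ) / 2 = (8.85333e+09 + 1.62914e+11) / 2 ≈ 8.588e+10 m = 0.5741 AU.
(b) e = (rₐ − rₚ) / (rₐ + rₚ) = (1.62914e+11 − 8.85333e+09) / (1.62914e+11 + 8.85333e+09) ≈ 0.8969.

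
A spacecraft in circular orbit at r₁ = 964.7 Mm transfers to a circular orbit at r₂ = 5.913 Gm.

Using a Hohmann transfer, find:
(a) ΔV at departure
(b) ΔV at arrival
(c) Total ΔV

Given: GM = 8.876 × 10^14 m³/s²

Convert to SI: r₁ = 964.7 Mm = 9.647e+08 m; r₂ = 5.913 Gm = 5.913e+09 m.
Transfer semi-major axis: a_t = (r₁ + r₂)/2 = (9.647e+08 + 5.913e+09)/2 = 3.43885e+09 m.
Circular speeds: v₁ = √(GM/r₁) = 959.207 m/s, v₂ = √(GM/r₂) = 387.44 m/s.
Transfer speeds (vis-viva v² = GM(2/r − 1/a_t)): v₁ᵗ = 1257.79 m/s, v₂ᵗ = 205.208 m/s.
(a) ΔV₁ = |v₁ᵗ − v₁| ≈ 298.6 m/s = 298.6 m/s.
(b) ΔV₂ = |v₂ − v₂ᵗ| ≈ 182.2 m/s = 182.2 m/s.
(c) ΔV_total = ΔV₁ + ΔV₂ ≈ 480.8 m/s = 480.8 m/s.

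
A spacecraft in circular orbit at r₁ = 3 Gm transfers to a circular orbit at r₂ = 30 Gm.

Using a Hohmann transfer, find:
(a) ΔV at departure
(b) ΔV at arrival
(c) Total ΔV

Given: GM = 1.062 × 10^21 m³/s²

Convert to SI: r₁ = 3 Gm = 3e+09 m; r₂ = 30 Gm = 3e+10 m.
Transfer semi-major axis: a_t = (r₁ + r₂)/2 = (3e+09 + 3e+10)/2 = 1.65e+10 m.
Circular speeds: v₁ = √(GM/r₁) = 594979 m/s, v₂ = √(GM/r₂) = 188149 m/s.
Transfer speeds (vis-viva v² = GM(2/r − 1/a_t)): v₁ᵗ = 802270 m/s, v₂ᵗ = 80227 m/s.
(a) ΔV₁ = |v₁ᵗ − v₁| ≈ 2.073e+05 m/s = 207.3 km/s.
(b) ΔV₂ = |v₂ − v₂ᵗ| ≈ 1.079e+05 m/s = 107.9 km/s.
(c) ΔV_total = ΔV₁ + ΔV₂ ≈ 3.152e+05 m/s = 315.2 km/s.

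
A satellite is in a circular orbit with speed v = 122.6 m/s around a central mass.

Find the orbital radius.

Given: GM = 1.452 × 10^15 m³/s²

For a circular orbit, v² = GM / r, so r = GM / v².
r = 1.452e+15 / (122.6)² m ≈ 9.66e+10 m = 96.6 Gm.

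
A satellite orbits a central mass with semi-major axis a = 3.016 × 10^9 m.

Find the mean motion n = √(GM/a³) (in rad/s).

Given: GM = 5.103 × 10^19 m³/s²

n = √(GM / a³).
n = √(5.103e+19 / (3.016e+09)³) rad/s ≈ 4.313e-05 rad/s.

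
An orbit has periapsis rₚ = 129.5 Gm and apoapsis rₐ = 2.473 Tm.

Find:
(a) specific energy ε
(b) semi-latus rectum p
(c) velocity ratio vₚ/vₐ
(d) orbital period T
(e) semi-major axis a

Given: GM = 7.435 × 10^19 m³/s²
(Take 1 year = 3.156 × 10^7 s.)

Convert to SI: rₚ = 129.5 Gm = 1.295e+11 m; rₐ = 2.473 Tm = 2.473e+12 m.
(a) With a = (rₚ + rₐ)/2 = 1.30125e+12 m, ε = −GM/(2a) = −7.435e+19/(2 · 1.30125e+12) J/kg ≈ -2.857e+07 J/kg
(b) From a = (rₚ + rₐ)/2 = 1.30125e+12 m and e = (rₐ − rₚ)/(rₐ + rₚ) = 0.90048, p = a(1 − e²) = 1.30125e+12 · (1 − (0.90048)²) ≈ 2.461e+11 m
(c) Conservation of angular momentum (rₚvₚ = rₐvₐ) gives vₚ/vₐ = rₐ/rₚ = 2.473e+12/1.295e+11 ≈ 19.1
(d) With a = (rₚ + rₐ)/2 = 1.30125e+12 m, T = 2π √(a³/GM) = 2π √((1.30125e+12)³/7.435e+19) s ≈ 1.082e+09 s
(e) a = (rₚ + rₐ)/2 = (1.295e+11 + 2.473e+12)/2 ≈ 1.301e+12 m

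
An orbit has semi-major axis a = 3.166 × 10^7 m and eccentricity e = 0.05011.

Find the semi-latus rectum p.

p = a (1 − e²).
p = 3.166e+07 · (1 − (0.05011)²) = 3.166e+07 · 0.997489 ≈ 3.158e+07 m = 3.158 × 10^7 m.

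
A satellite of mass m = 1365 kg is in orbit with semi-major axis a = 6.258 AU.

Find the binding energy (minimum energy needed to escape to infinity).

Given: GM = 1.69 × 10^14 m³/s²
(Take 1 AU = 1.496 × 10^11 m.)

Convert to SI: a = 6.258 AU = 9.36197e+11 m.
Total orbital energy is E = −GMm/(2a); binding energy is E_bind = −E = GMm/(2a).
E_bind = 1.69e+14 · 1365 / (2 · 9.36197e+11) J ≈ 1.232e+05 J = 123.2 kJ.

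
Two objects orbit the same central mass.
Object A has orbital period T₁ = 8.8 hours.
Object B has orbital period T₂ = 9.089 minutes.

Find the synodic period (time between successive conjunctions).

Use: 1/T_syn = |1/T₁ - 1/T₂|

Convert to SI: T₁ = 8.8 hours = 31680 s; T₂ = 9.089 minutes = 545.34 s.
T_syn = |T₁ · T₂ / (T₁ − T₂)|.
T_syn = |31680 · 545.34 / (31680 − 545.34)| s ≈ 554.9 s = 9.248 minutes.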